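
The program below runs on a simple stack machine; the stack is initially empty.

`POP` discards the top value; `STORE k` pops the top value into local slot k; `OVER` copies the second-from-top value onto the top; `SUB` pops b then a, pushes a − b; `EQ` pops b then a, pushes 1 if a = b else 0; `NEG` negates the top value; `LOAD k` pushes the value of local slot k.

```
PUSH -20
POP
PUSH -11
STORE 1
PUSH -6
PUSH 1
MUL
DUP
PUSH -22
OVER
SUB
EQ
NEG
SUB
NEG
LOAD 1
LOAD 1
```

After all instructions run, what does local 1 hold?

PUSH -20 → -20
POP      → (empty)
PUSH -11 → -11
STORE 1  → (empty)
PUSH -6  → -6
PUSH 1   → -6 1
MUL      → -6
DUP      → -6 -6
PUSH -22 → -6 -6 -22
OVER     → -6 -6 -22 -6
SUB      → -6 -6 -16
EQ       → -6 0
NEG      → -6 0
SUB      → -6
NEG      → 6
LOAD 1   → 6 -11
LOAD 1   → 6 -11 -11

-11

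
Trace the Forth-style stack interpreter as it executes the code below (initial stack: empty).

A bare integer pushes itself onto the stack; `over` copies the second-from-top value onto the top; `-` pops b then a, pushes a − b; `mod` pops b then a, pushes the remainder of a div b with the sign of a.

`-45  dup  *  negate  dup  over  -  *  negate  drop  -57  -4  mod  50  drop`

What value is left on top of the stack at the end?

-1

-45    : [-45]
dup    : [-45, -45]
*      : [2025]
negate : [-2025]
dup    : [-2025, -2025]
over   : [-2025, -2025, -2025]
-      : [-2025, 0]
*      : [0]
negate : [0]
drop   : []
-57    : [-57]
-4     : [-57, -4]
mod    : [-1]
50     : [-1, 50]
drop   : [-1]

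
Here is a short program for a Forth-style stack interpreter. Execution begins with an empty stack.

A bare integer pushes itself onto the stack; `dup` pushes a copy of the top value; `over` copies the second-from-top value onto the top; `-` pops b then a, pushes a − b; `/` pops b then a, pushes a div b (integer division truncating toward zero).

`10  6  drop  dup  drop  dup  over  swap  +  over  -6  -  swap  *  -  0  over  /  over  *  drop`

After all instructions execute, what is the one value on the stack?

10    10
6     10 6
drop  10
dup   10 10
drop  10
dup   10 10
over  10 10 10
swap  10 10 10
+     10 20
over  10 20 10
-6    10 20 10 -6
-     10 20 16
swap  10 16 20
*     10 320
-     -310
0     -310 0
over  -310 0 -310
/     -310 0
over  -310 0 -310
*     -310 0
drop  -310

-310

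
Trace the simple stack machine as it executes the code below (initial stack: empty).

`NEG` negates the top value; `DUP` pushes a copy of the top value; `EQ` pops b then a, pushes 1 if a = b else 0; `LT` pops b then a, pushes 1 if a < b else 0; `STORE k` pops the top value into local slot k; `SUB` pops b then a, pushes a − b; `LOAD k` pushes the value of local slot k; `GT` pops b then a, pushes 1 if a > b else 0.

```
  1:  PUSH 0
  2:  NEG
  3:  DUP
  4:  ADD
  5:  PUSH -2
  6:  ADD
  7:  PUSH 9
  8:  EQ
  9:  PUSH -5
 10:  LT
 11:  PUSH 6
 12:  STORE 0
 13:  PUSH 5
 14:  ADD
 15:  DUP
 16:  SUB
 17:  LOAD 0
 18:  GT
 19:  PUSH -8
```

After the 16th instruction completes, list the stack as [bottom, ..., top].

PUSH 0   0
NEG      0
DUP      0 0
ADD      0
PUSH -2  0 -2
ADD      -2
PUSH 9   -2 9
EQ       0
PUSH -5  0 -5
LT       0
PUSH 6   0 6
STORE 0  0
PUSH 5   0 5
ADD      5
DUP      5 5
SUB      0

[0]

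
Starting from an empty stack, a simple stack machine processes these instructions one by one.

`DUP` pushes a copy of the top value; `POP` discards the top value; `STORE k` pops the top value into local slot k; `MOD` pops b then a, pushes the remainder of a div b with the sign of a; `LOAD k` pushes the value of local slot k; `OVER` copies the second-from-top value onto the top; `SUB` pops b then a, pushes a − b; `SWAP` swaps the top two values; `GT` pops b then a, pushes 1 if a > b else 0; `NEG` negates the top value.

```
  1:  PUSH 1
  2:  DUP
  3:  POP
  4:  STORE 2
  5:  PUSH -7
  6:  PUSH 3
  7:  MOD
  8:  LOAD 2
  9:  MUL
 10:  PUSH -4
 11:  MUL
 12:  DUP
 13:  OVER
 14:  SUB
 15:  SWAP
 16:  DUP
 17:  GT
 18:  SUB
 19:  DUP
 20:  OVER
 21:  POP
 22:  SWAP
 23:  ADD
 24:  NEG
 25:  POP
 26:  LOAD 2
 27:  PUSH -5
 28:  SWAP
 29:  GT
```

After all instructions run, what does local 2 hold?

PUSH 1   [1]
DUP      [1, 1]
POP      [1]
STORE 2  []
PUSH -7  [-7]
PUSH 3   [-7, 3]
MOD      [-1]
LOAD 2   [-1, 1]
MUL      [-1]
PUSH -4  [-1, -4]
MUL      [4]
DUP      [4, 4]
OVER     [4, 4, 4]
SUB      [4, 0]
SWAP     [0, 4]
DUP      [0, 4, 4]
GT       [0, 0]
SUB      [0]
DUP      [0, 0]
OVER     [0, 0, 0]
POP      [0, 0]
SWAP     [0, 0]
ADD      [0]
NEG      [0]
POP      []
LOAD 2   [1]
PUSH -5  [1, -5]
SWAP     [-5, 1]
GT       [0]

1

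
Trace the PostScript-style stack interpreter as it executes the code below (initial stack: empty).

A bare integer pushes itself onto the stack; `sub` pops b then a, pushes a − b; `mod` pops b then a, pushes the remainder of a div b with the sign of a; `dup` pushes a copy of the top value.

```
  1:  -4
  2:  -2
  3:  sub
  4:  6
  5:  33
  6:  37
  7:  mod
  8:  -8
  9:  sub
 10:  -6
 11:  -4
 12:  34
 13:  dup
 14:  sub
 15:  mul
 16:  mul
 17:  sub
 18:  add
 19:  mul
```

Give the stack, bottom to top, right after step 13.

-4  → -4
-2  → -4 -2
sub → -2
6   → -2 6
33  → -2 6 33
37  → -2 6 33 37
mod → -2 6 33
-8  → -2 6 33 -8
sub → -2 6 41
-6  → -2 6 41 -6
-4  → -2 6 41 -6 -4
34  → -2 6 41 -6 -4 34
dup → -2 6 41 -6 -4 34 34

[-2, 6, 41, -6, -4, 34, 34]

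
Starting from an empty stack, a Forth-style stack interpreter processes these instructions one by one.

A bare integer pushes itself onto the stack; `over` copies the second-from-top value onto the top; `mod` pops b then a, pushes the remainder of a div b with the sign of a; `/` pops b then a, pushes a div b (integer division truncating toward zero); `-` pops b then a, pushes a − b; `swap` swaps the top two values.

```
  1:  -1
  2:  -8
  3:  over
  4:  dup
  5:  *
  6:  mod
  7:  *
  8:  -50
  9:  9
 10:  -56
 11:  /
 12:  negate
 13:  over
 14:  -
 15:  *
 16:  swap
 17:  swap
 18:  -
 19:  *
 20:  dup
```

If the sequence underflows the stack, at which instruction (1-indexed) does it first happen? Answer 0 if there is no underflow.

-1     : -1
-8     : -1 -8
over   : -1 -8 -1
dup    : -1 -8 -1 -1
*      : -1 -8 1
mod    : -1 0
*      : 0
-50    : 0 -50
9      : 0 -50 9
-56    : 0 -50 9 -56
/      : 0 -50 0
negate : 0 -50 0
over   : 0 -50 0 -50
-      : 0 -50 50
*      : 0 -2500
swap   : -2500 0
swap   : 0 -2500
-      : 2500
*  — needs 2 operands, stack has 1 → underflow

19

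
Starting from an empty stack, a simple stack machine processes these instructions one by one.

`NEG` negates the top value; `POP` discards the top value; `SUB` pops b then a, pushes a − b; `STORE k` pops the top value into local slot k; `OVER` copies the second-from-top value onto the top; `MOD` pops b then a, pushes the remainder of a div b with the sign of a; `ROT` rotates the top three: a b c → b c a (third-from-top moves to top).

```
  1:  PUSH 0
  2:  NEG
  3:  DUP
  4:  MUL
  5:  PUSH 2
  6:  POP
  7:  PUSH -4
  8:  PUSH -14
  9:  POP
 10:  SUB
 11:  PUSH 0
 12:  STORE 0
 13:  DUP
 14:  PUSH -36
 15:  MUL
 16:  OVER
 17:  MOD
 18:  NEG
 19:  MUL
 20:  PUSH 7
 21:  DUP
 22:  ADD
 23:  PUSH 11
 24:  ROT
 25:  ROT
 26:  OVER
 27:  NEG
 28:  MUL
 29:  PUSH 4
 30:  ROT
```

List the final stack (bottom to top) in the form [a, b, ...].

[11, 0, 4, 0]

PUSH 0   : 0
NEG      : 0
DUP      : 0 0
MUL      : 0
PUSH 2   : 0 2
POP      : 0
PUSH -4  : 0 -4
PUSH -14 : 0 -4 -14
POP      : 0 -4
SUB      : 4
PUSH 0   : 4 0
STORE 0  : 4
DUP      : 4 4
PUSH -36 : 4 4 -36
MUL      : 4 -144
OVER     : 4 -144 4
MOD      : 4 0
NEG      : 4 0
MUL      : 0
PUSH 7   : 0 7
DUP      : 0 7 7
ADD      : 0 14
PUSH 11  : 0 14 11
ROT      : 14 11 0
ROT      : 11 0 14
OVER     : 11 0 14 0
NEG      : 11 0 14 0
MUL      : 11 0 0
PUSH 4   : 11 0 0 4
ROT      : 11 0 4 0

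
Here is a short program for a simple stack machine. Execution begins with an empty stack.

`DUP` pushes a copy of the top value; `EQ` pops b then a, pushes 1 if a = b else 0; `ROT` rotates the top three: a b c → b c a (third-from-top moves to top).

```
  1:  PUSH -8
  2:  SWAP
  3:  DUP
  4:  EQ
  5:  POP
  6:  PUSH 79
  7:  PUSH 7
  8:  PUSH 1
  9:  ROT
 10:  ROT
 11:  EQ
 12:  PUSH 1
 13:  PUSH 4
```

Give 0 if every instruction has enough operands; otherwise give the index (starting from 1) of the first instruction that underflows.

PUSH -8  [-8]
SWAP  — needs 2 operands, stack has 1 → underflow

2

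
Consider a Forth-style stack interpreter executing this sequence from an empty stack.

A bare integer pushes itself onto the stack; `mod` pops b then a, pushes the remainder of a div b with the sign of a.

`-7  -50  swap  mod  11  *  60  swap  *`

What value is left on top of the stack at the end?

-660

-7   : [-7]
-50  : [-7, -50]
swap : [-50, -7]
mod  : [-1]
11   : [-1, 11]
*    : [-11]
60   : [-11, 60]
swap : [60, -11]
*    : [-660]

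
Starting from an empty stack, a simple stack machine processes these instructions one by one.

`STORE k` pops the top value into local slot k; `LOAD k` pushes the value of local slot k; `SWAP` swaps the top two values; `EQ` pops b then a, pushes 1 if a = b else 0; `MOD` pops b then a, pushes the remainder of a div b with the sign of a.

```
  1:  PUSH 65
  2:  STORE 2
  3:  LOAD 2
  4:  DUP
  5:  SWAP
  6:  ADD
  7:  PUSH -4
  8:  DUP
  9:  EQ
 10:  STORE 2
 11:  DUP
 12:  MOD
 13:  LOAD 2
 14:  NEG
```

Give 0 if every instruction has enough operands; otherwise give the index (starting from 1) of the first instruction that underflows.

0

PUSH 65  65
STORE 2  (empty)
LOAD 2   65
DUP      65 65
SWAP     65 65
ADD      130
PUSH -4  130 -4
DUP      130 -4 -4
EQ       130 1
STORE 2  130
DUP      130 130
MOD      0
LOAD 2   0 1
NEG      0 -1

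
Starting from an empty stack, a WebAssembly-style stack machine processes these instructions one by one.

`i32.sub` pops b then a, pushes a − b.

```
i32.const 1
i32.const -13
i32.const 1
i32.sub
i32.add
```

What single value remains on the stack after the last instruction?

i32.const 1   → [1]
i32.const -13 → [1, -13]
i32.const 1   → [1, -13, 1]
i32.sub       → [1, -14]
i32.add       → [-13]

-13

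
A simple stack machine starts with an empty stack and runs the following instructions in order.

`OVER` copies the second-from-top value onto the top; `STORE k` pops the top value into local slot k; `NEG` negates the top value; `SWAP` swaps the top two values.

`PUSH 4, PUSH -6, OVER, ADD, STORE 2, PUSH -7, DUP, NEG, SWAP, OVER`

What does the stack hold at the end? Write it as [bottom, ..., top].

PUSH 4  → 4
PUSH -6 → 4 -6
OVER    → 4 -6 4
ADD     → 4 -2
STORE 2 → 4
PUSH -7 → 4 -7
DUP     → 4 -7 -7
NEG     → 4 -7 7
SWAP    → 4 7 -7
OVER    → 4 7 -7 7

[4, 7, -7, 7]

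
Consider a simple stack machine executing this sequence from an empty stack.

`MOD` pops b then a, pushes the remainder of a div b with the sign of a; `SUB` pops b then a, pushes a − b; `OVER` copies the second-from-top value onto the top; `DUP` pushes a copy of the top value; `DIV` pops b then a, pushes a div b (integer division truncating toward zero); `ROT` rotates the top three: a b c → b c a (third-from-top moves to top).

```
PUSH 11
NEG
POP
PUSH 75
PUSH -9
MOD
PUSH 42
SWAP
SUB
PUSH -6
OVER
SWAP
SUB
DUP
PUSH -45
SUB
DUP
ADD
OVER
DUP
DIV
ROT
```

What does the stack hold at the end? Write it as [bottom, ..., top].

[39, 180, 1, 45]

PUSH 11  -> 11
NEG      -> -11
POP      -> (empty)
PUSH 75  -> 75
PUSH -9  -> 75 -9
MOD      -> 3
PUSH 42  -> 3 42
SWAP     -> 42 3
SUB      -> 39
PUSH -6  -> 39 -6
OVER     -> 39 -6 39
SWAP     -> 39 39 -6
SUB      -> 39 45
DUP      -> 39 45 45
PUSH -45 -> 39 45 45 -45
SUB      -> 39 45 90
DUP      -> 39 45 90 90
ADD      -> 39 45 180
OVER     -> 39 45 180 45
DUP      -> 39 45 180 45 45
DIV      -> 39 45 180 1
ROT      -> 39 180 1 45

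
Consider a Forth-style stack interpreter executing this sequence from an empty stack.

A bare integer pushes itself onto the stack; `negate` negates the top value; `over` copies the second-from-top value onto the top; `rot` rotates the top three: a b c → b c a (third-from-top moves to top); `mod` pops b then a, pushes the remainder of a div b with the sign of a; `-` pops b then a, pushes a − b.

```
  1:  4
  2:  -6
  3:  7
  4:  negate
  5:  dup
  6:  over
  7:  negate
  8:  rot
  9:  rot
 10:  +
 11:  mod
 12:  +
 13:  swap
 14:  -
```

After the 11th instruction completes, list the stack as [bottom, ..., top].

4      : [4]
-6     : [4, -6]
7      : [4, -6, 7]
negate : [4, -6, -7]
dup    : [4, -6, -7, -7]
over   : [4, -6, -7, -7, -7]
negate : [4, -6, -7, -7, 7]
rot    : [4, -6, -7, 7, -7]
rot    : [4, -6, 7, -7, -7]
+      : [4, -6, 7, -14]
mod    : [4, -6, 7]

[4, -6, 7]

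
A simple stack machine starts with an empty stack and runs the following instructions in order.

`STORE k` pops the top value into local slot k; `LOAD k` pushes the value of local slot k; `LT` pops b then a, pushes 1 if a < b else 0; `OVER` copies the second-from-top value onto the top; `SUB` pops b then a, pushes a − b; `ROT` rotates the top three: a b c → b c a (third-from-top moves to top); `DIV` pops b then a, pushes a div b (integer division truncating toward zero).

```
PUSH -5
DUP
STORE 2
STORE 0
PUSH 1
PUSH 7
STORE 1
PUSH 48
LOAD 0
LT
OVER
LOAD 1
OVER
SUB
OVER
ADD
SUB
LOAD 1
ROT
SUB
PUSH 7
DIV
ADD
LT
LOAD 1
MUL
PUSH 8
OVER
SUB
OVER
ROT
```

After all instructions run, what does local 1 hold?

PUSH -5 → -5
DUP     → -5 -5
STORE 2 → -5
STORE 0 → (empty)
PUSH 1  → 1
PUSH 7  → 1 7
STORE 1 → 1
PUSH 48 → 1 48
LOAD 0  → 1 48 -5
LT      → 1 0
OVER    → 1 0 1
LOAD 1  → 1 0 1 7
OVER    → 1 0 1 7 1
SUB     → 1 0 1 6
OVER    → 1 0 1 6 1
ADD     → 1 0 1 7
SUB     → 1 0 -6
LOAD 1  → 1 0 -6 7
ROT     → 1 -6 7 0
SUB     → 1 -6 7
PUSH 7  → 1 -6 7 7
DIV     → 1 -6 1
ADD     → 1 -5
LT      → 0
LOAD 1  → 0 7
MUL     → 0
PUSH 8  → 0 8
OVER    → 0 8 0
SUB     → 0 8
OVER    → 0 8 0
ROT     → 8 0 0

7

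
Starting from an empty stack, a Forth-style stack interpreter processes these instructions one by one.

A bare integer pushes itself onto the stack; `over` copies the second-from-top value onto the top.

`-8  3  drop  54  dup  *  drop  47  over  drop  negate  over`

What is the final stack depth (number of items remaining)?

-8     -> [-8]
3      -> [-8, 3]
drop   -> [-8]
54     -> [-8, 54]
dup    -> [-8, 54, 54]
*      -> [-8, 2916]
drop   -> [-8]
47     -> [-8, 47]
over   -> [-8, 47, -8]
drop   -> [-8, 47]
negate -> [-8, -47]
over   -> [-8, -47, -8]

3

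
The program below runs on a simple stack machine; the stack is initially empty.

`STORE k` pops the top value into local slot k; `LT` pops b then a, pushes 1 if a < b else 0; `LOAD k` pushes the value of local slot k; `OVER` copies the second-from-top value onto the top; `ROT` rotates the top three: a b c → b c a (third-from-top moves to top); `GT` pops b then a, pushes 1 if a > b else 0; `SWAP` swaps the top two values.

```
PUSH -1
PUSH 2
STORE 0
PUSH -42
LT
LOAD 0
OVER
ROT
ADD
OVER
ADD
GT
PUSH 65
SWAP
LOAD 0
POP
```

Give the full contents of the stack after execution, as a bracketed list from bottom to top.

PUSH -1  : -1
PUSH 2   : -1 2
STORE 0  : -1
PUSH -42 : -1 -42
LT       : 0
LOAD 0   : 0 2
OVER     : 0 2 0
ROT      : 2 0 0
ADD      : 2 0
OVER     : 2 0 2
ADD      : 2 2
GT       : 0
PUSH 65  : 0 65
SWAP     : 65 0
LOAD 0   : 65 0 2
POP      : 65 0

[65, 0]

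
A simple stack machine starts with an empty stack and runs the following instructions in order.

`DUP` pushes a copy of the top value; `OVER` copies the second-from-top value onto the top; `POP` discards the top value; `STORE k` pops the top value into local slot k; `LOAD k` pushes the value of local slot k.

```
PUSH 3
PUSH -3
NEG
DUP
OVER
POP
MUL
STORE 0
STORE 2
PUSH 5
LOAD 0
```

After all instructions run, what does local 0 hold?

9

PUSH 3  -> [3]
PUSH -3 -> [3, -3]
NEG     -> [3, 3]
DUP     -> [3, 3, 3]
OVER    -> [3, 3, 3, 3]
POP     -> [3, 3, 3]
MUL     -> [3, 9]
STORE 0 -> [3]
STORE 2 -> []
PUSH 5  -> [5]
LOAD 0  -> [5, 9]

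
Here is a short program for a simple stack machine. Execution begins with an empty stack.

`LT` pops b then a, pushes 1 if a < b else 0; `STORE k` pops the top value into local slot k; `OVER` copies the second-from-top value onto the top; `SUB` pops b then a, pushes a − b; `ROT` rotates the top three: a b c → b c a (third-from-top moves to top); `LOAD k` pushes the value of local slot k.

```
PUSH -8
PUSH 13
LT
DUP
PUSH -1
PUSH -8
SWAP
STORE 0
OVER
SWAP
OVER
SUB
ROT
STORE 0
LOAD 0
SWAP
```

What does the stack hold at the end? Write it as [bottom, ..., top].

PUSH -8 -> [-8]
PUSH 13 -> [-8, 13]
LT      -> [1]
DUP     -> [1, 1]
PUSH -1 -> [1, 1, -1]
PUSH -8 -> [1, 1, -1, -8]
SWAP    -> [1, 1, -8, -1]
STORE 0 -> [1, 1, -8]
OVER    -> [1, 1, -8, 1]
SWAP    -> [1, 1, 1, -8]
OVER    -> [1, 1, 1, -8, 1]
SUB     -> [1, 1, 1, -9]
ROT     -> [1, 1, -9, 1]
STORE 0 -> [1, 1, -9]
LOAD 0  -> [1, 1, -9, 1]
SWAP    -> [1, 1, 1, -9]

[1, 1, 1, -9]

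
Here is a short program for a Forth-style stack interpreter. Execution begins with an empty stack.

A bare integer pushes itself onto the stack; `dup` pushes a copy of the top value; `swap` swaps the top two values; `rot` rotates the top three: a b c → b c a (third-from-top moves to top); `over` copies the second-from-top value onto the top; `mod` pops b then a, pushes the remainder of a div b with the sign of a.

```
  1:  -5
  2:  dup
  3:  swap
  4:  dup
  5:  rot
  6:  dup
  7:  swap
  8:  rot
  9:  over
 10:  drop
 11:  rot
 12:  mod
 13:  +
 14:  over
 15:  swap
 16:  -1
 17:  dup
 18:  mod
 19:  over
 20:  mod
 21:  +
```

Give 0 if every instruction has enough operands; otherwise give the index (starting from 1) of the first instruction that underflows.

0

-5    [-5]
dup   [-5, -5]
swap  [-5, -5]
dup   [-5, -5, -5]
rot   [-5, -5, -5]
dup   [-5, -5, -5, -5]
swap  [-5, -5, -5, -5]
rot   [-5, -5, -5, -5]
over  [-5, -5, -5, -5, -5]
drop  [-5, -5, -5, -5]
rot   [-5, -5, -5, -5]
mod   [-5, -5, 0]
+     [-5, -5]
over  [-5, -5, -5]
swap  [-5, -5, -5]
-1    [-5, -5, -5, -1]
dup   [-5, -5, -5, -1, -1]
mod   [-5, -5, -5, 0]
over  [-5, -5, -5, 0, -5]
mod   [-5, -5, -5, 0]
+     [-5, -5, -5]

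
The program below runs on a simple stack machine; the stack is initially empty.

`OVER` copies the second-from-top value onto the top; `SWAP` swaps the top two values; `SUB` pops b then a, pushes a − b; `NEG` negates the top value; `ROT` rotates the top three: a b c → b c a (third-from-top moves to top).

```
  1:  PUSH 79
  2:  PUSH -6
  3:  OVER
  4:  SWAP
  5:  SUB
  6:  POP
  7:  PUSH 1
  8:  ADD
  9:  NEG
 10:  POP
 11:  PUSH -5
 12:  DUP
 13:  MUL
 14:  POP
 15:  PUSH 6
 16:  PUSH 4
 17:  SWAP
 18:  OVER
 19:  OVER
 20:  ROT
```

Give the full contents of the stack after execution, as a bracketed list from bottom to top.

[4, 4, 6, 6]

PUSH 79 -> [79]
PUSH -6 -> [79, -6]
OVER    -> [79, -6, 79]
SWAP    -> [79, 79, -6]
SUB     -> [79, 85]
POP     -> [79]
PUSH 1  -> [79, 1]
ADD     -> [80]
NEG     -> [-80]
POP     -> []
PUSH -5 -> [-5]
DUP     -> [-5, -5]
MUL     -> [25]
POP     -> []
PUSH 6  -> [6]
PUSH 4  -> [6, 4]
SWAP    -> [4, 6]
OVER    -> [4, 6, 4]
OVER    -> [4, 6, 4, 6]
ROT     -> [4, 4, 6, 6]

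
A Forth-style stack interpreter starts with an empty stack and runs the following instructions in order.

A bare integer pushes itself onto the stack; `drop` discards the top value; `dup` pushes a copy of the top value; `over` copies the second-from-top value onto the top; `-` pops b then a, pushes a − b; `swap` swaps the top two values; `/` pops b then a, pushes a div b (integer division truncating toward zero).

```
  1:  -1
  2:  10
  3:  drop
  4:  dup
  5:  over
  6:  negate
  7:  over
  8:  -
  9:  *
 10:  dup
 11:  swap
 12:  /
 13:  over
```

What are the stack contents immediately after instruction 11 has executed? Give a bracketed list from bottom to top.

-1     -> [-1]
10     -> [-1, 10]
drop   -> [-1]
dup    -> [-1, -1]
over   -> [-1, -1, -1]
negate -> [-1, -1, 1]
over   -> [-1, -1, 1, -1]
-      -> [-1, -1, 2]
*      -> [-1, -2]
dup    -> [-1, -2, -2]
swap   -> [-1, -2, -2]

[-1, -2, -2]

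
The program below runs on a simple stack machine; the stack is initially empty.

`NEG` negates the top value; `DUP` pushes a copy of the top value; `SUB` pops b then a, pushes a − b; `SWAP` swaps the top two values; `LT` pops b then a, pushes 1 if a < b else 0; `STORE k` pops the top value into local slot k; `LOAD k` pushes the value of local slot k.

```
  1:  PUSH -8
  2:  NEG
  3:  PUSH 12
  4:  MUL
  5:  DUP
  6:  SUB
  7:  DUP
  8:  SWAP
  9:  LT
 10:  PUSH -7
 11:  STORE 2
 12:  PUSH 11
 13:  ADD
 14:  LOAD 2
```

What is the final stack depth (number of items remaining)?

2

PUSH -8  [-8]
NEG      [8]
PUSH 12  [8, 12]
MUL      [96]
DUP      [96, 96]
SUB      [0]
DUP      [0, 0]
SWAP     [0, 0]
LT       [0]
PUSH -7  [0, -7]
STORE 2  [0]
PUSH 11  [0, 11]
ADD      [11]
LOAD 2   [11, -7]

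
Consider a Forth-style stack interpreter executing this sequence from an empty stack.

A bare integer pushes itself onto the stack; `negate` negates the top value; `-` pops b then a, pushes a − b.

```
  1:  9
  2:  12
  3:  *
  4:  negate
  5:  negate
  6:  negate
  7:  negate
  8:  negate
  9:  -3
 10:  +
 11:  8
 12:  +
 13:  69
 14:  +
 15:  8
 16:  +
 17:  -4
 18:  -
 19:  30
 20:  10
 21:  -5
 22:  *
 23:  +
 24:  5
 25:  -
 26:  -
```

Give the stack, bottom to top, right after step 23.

[-22, -20]

9      : [9]
12     : [9, 12]
*      : [108]
negate : [-108]
negate : [108]
negate : [-108]
negate : [108]
negate : [-108]
-3     : [-108, -3]
+      : [-111]
8      : [-111, 8]
+      : [-103]
69     : [-103, 69]
+      : [-34]
8      : [-34, 8]
+      : [-26]
-4     : [-26, -4]
-      : [-22]
30     : [-22, 30]
10     : [-22, 30, 10]
-5     : [-22, 30, 10, -5]
*      : [-22, 30, -50]
+      : [-22, -20]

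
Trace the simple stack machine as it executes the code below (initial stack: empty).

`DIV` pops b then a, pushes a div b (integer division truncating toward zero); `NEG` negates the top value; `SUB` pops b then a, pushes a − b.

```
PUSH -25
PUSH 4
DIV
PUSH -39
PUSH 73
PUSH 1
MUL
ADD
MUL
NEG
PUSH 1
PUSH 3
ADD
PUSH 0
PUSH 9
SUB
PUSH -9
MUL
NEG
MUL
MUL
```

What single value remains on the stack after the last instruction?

-66096

PUSH -25 -> [-25]
PUSH 4   -> [-25, 4]
DIV      -> [-6]
PUSH -39 -> [-6, -39]
PUSH 73  -> [-6, -39, 73]
PUSH 1   -> [-6, -39, 73, 1]
MUL      -> [-6, -39, 73]
ADD      -> [-6, 34]
MUL      -> [-204]
NEG      -> [204]
PUSH 1   -> [204, 1]
PUSH 3   -> [204, 1, 3]
ADD      -> [204, 4]
PUSH 0   -> [204, 4, 0]
PUSH 9   -> [204, 4, 0, 9]
SUB      -> [204, 4, -9]
PUSH -9  -> [204, 4, -9, -9]
MUL      -> [204, 4, 81]
NEG      -> [204, 4, -81]
MUL      -> [204, -324]
MUL      -> [-66096]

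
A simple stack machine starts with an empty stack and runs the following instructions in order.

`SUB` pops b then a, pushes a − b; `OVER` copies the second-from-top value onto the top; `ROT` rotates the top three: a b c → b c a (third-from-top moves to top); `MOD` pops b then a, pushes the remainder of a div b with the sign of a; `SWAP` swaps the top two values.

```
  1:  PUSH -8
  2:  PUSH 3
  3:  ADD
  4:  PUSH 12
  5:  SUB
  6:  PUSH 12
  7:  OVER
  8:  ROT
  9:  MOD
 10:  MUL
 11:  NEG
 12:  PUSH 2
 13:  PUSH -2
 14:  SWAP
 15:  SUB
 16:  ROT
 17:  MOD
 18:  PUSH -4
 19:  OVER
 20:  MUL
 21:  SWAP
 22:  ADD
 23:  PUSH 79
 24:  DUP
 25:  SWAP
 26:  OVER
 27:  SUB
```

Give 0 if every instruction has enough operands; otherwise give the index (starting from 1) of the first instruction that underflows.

PUSH -8 : -8
PUSH 3  : -8 3
ADD     : -5
PUSH 12 : -5 12
SUB     : -17
PUSH 12 : -17 12
OVER    : -17 12 -17
ROT     : 12 -17 -17
MOD     : 12 0
MUL     : 0
NEG     : 0
PUSH 2  : 0 2
PUSH -2 : 0 2 -2
SWAP    : 0 -2 2
SUB     : 0 -4
ROT  — needs 3 operands, stack has 2 → underflow

16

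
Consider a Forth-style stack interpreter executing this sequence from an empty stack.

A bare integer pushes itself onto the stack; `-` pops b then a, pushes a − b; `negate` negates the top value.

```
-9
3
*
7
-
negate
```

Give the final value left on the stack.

-9      [-9]
3       [-9, 3]
*       [-27]
7       [-27, 7]
-       [-34]
negate  [34]

34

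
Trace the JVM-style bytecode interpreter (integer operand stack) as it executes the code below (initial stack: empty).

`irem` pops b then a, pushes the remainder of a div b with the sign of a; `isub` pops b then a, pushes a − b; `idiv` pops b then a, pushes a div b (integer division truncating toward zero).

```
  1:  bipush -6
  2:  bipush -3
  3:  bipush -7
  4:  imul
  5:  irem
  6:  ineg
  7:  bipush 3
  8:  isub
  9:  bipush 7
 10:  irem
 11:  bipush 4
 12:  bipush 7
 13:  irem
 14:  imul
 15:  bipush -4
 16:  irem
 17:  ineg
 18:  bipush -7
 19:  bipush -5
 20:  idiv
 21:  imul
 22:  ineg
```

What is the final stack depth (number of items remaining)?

bipush -6 → [-6]
bipush -3 → [-6, -3]
bipush -7 → [-6, -3, -7]
imul      → [-6, 21]
irem      → [-6]
ineg      → [6]
bipush 3  → [6, 3]
isub      → [3]
bipush 7  → [3, 7]
irem      → [3]
bipush 4  → [3, 4]
bipush 7  → [3, 4, 7]
irem      → [3, 4]
imul      → [12]
bipush -4 → [12, -4]
irem      → [0]
ineg      → [0]
bipush -7 → [0, -7]
bipush -5 → [0, -7, -5]
idiv      → [0, 1]
imul      → [0]
ineg      → [0]

1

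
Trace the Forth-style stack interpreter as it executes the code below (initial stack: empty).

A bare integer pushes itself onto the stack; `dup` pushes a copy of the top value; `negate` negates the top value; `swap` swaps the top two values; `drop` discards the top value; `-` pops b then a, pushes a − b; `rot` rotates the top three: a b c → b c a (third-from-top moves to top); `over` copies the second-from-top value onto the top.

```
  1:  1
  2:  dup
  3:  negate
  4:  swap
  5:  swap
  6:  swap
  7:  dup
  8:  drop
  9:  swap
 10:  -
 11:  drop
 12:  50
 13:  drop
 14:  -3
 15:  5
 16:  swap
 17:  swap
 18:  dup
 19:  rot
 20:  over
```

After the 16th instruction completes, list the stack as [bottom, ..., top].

1      : [1]
dup    : [1, 1]
negate : [1, -1]
swap   : [-1, 1]
swap   : [1, -1]
swap   : [-1, 1]
dup    : [-1, 1, 1]
drop   : [-1, 1]
swap   : [1, -1]
-      : [2]
drop   : []
50     : [50]
drop   : []
-3     : [-3]
5      : [-3, 5]
swap   : [5, -3]

[5, -3]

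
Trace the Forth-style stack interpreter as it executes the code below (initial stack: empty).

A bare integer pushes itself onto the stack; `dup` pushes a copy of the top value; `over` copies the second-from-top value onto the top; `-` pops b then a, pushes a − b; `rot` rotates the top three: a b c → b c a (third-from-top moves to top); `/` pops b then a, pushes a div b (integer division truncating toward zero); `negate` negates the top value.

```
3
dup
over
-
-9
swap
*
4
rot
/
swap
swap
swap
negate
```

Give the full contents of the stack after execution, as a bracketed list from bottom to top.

[1, 0]

3      : 3
dup    : 3 3
over   : 3 3 3
-      : 3 0
-9     : 3 0 -9
swap   : 3 -9 0
*      : 3 0
4      : 3 0 4
rot    : 0 4 3
/      : 0 1
swap   : 1 0
swap   : 0 1
swap   : 1 0
negate : 1 0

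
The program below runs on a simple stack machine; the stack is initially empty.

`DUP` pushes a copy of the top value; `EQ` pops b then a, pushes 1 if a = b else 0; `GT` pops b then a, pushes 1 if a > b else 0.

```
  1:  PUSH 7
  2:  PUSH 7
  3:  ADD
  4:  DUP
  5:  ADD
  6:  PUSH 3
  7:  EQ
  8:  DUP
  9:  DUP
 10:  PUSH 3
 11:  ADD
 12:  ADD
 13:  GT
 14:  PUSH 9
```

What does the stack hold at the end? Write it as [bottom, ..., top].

PUSH 7 : 7
PUSH 7 : 7 7
ADD    : 14
DUP    : 14 14
ADD    : 28
PUSH 3 : 28 3
EQ     : 0
DUP    : 0 0
DUP    : 0 0 0
PUSH 3 : 0 0 0 3
ADD    : 0 0 3
ADD    : 0 3
GT     : 0
PUSH 9 : 0 9

[0, 9]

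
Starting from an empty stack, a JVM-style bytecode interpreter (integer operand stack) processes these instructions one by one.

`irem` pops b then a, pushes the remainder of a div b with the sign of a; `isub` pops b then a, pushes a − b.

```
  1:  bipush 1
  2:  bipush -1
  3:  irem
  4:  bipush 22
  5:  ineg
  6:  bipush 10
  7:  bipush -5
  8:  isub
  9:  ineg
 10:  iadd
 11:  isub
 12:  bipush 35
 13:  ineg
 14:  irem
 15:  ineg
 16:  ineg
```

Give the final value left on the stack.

2

bipush 1   [1]
bipush -1  [1, -1]
irem       [0]
bipush 22  [0, 22]
ineg       [0, -22]
bipush 10  [0, -22, 10]
bipush -5  [0, -22, 10, -5]
isub       [0, -22, 15]
ineg       [0, -22, -15]
iadd       [0, -37]
isub       [37]
bipush 35  [37, 35]
ineg       [37, -35]
irem       [2]
ineg       [-2]
ineg       [2]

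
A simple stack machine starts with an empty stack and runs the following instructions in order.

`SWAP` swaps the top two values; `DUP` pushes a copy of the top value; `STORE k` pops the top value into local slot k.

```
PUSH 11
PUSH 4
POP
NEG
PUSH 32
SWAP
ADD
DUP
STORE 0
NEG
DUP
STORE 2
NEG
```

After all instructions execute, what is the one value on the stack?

PUSH 11 -> [11]
PUSH 4  -> [11, 4]
POP     -> [11]
NEG     -> [-11]
PUSH 32 -> [-11, 32]
SWAP    -> [32, -11]
ADD     -> [21]
DUP     -> [21, 21]
STORE 0 -> [21]
NEG     -> [-21]
DUP     -> [-21, -21]
STORE 2 -> [-21]
NEG     -> [21]

21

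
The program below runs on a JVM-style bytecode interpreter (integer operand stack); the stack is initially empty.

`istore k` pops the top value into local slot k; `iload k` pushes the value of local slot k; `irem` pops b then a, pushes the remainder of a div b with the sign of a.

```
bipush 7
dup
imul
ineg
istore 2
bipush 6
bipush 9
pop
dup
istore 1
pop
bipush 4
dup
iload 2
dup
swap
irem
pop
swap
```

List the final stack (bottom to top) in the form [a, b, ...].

bipush 7 -> [7]
dup      -> [7, 7]
imul     -> [49]
ineg     -> [-49]
istore 2 -> []
bipush 6 -> [6]
bipush 9 -> [6, 9]
pop      -> [6]
dup      -> [6, 6]
istore 1 -> [6]
pop      -> []
bipush 4 -> [4]
dup      -> [4, 4]
iload 2  -> [4, 4, -49]
dup      -> [4, 4, -49, -49]
swap     -> [4, 4, -49, -49]
irem     -> [4, 4, 0]
pop      -> [4, 4]
swap     -> [4, 4]

[4, 4]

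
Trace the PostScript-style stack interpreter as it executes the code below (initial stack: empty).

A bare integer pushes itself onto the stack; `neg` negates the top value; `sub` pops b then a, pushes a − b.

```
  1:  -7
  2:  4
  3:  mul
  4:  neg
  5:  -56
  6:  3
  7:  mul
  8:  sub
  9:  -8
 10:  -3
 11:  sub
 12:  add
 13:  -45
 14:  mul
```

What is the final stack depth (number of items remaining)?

-7  → [-7]
4   → [-7, 4]
mul → [-28]
neg → [28]
-56 → [28, -56]
3   → [28, -56, 3]
mul → [28, -168]
sub → [196]
-8  → [196, -8]
-3  → [196, -8, -3]
sub → [196, -5]
add → [191]
-45 → [191, -45]
mul → [-8595]

1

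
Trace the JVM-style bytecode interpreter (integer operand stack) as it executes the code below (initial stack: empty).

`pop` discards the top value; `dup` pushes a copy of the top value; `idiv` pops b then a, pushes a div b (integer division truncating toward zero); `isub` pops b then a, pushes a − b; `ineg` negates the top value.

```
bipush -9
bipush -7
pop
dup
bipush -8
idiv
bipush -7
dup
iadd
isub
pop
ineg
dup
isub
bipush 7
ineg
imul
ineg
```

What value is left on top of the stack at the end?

0

bipush -9 → -9
bipush -7 → -9 -7
pop       → -9
dup       → -9 -9
bipush -8 → -9 -9 -8
idiv      → -9 1
bipush -7 → -9 1 -7
dup       → -9 1 -7 -7
iadd      → -9 1 -14
isub      → -9 15
pop       → -9
ineg      → 9
dup       → 9 9
isub      → 0
bipush 7  → 0 7
ineg      → 0 -7
imul      → 0
ineg      → 0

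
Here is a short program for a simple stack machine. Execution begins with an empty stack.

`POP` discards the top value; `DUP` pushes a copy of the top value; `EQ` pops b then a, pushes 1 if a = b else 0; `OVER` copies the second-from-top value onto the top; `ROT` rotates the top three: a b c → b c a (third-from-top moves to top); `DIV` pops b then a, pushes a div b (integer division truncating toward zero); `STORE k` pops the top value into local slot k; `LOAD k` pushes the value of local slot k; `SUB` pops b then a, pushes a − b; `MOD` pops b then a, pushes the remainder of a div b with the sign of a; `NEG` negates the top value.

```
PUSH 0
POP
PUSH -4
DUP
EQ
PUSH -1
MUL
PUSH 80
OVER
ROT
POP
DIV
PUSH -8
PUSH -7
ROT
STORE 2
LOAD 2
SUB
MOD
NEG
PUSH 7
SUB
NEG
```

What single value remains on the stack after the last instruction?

-1

PUSH 0  → [0]
POP     → []
PUSH -4 → [-4]
DUP     → [-4, -4]
EQ      → [1]
PUSH -1 → [1, -1]
MUL     → [-1]
PUSH 80 → [-1, 80]
OVER    → [-1, 80, -1]
ROT     → [80, -1, -1]
POP     → [80, -1]
DIV     → [-80]
PUSH -8 → [-80, -8]
PUSH -7 → [-80, -8, -7]
ROT     → [-8, -7, -80]
STORE 2 → [-8, -7]
LOAD 2  → [-8, -7, -80]
SUB     → [-8, 73]
MOD     → [-8]
NEG     → [8]
PUSH 7  → [8, 7]
SUB     → [1]
NEG     → [-1]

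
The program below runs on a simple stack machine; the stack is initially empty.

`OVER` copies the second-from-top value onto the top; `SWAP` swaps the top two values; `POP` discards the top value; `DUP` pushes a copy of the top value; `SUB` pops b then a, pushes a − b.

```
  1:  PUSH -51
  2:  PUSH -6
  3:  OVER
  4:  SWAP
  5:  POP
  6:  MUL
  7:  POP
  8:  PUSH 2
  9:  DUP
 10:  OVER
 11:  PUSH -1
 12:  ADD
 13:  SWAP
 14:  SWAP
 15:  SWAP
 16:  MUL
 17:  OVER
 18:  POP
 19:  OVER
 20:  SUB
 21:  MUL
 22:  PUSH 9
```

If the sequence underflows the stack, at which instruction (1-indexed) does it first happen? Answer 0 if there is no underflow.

0

PUSH -51  [-51]
PUSH -6   [-51, -6]
OVER      [-51, -6, -51]
SWAP      [-51, -51, -6]
POP       [-51, -51]
MUL       [2601]
POP       []
PUSH 2    [2]
DUP       [2, 2]
OVER      [2, 2, 2]
PUSH -1   [2, 2, 2, -1]
ADD       [2, 2, 1]
SWAP      [2, 1, 2]
SWAP      [2, 2, 1]
SWAP      [2, 1, 2]
MUL       [2, 2]
OVER      [2, 2, 2]
POP       [2, 2]
OVER      [2, 2, 2]
SUB       [2, 0]
MUL       [0]
PUSH 9    [0, 9]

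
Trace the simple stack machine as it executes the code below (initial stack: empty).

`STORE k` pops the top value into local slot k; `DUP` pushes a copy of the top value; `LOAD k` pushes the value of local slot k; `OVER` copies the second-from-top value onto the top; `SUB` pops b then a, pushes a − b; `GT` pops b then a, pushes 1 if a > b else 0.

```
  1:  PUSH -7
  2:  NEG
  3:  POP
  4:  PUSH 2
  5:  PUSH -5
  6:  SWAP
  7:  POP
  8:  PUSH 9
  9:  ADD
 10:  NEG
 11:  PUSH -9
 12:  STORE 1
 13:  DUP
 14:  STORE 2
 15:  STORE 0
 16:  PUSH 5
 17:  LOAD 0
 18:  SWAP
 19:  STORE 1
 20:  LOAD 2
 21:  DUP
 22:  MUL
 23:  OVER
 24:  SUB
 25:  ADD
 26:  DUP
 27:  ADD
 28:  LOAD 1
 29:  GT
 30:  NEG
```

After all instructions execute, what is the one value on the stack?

-1

PUSH -7  -7
NEG      7
POP      (empty)
PUSH 2   2
PUSH -5  2 -5
SWAP     -5 2
POP      -5
PUSH 9   -5 9
ADD      4
NEG      -4
PUSH -9  -4 -9
STORE 1  -4
DUP      -4 -4
STORE 2  -4
STORE 0  (empty)
PUSH 5   5
LOAD 0   5 -4
SWAP     -4 5
STORE 1  -4
LOAD 2   -4 -4
DUP      -4 -4 -4
MUL      -4 16
OVER     -4 16 -4
SUB      -4 20
ADD      16
DUP      16 16
ADD      32
LOAD 1   32 5
GT       1
NEG      -1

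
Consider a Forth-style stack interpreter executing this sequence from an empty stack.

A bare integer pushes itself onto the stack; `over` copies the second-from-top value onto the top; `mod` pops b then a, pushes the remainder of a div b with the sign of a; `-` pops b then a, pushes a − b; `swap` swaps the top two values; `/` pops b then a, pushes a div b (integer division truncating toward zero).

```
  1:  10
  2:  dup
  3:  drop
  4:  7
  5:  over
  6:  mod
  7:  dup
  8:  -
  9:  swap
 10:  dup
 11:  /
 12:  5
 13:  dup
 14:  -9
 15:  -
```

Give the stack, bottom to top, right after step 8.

[10, 0]

10   : [10]
dup  : [10, 10]
drop : [10]
7    : [10, 7]
over : [10, 7, 10]
mod  : [10, 7]
dup  : [10, 7, 7]
-    : [10, 0]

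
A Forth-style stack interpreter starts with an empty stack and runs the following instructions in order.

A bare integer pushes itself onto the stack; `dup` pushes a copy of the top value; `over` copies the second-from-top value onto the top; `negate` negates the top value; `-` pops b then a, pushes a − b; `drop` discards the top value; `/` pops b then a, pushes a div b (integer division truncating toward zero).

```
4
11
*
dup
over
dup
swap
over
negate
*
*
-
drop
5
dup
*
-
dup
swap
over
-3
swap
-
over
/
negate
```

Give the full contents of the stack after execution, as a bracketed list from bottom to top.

[19, 19, 1]

4      → 4
11     → 4 11
*      → 44
dup    → 44 44
over   → 44 44 44
dup    → 44 44 44 44
swap   → 44 44 44 44
over   → 44 44 44 44 44
negate → 44 44 44 44 -44
*      → 44 44 44 -1936
*      → 44 44 -85184
-      → 44 85228
drop   → 44
5      → 44 5
dup    → 44 5 5
*      → 44 25
-      → 19
dup    → 19 19
swap   → 19 19
over   → 19 19 19
-3     → 19 19 19 -3
swap   → 19 19 -3 19
-      → 19 19 -22
over   → 19 19 -22 19
/      → 19 19 -1
negate → 19 19 1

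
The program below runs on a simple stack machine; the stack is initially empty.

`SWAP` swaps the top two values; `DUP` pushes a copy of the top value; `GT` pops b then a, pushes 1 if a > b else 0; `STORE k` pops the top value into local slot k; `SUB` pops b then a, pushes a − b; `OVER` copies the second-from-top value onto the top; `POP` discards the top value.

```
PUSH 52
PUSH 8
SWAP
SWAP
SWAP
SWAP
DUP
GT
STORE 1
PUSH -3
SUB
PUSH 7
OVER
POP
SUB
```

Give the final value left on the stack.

48

PUSH 52  52
PUSH 8   52 8
SWAP     8 52
SWAP     52 8
SWAP     8 52
SWAP     52 8
DUP      52 8 8
GT       52 0
STORE 1  52
PUSH -3  52 -3
SUB      55
PUSH 7   55 7
OVER     55 7 55
POP      55 7
SUB      48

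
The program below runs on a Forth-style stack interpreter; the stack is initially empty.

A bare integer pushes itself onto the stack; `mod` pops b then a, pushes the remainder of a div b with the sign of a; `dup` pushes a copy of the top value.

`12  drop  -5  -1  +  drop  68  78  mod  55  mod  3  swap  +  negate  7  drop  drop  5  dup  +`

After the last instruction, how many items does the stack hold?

1

12     : 12
drop   : (empty)
-5     : -5
-1     : -5 -1
+      : -6
drop   : (empty)
68     : 68
78     : 68 78
mod    : 68
55     : 68 55
mod    : 13
3      : 13 3
swap   : 3 13
+      : 16
negate : -16
7      : -16 7
drop   : -16
drop   : (empty)
5      : 5
dup    : 5 5
+      : 10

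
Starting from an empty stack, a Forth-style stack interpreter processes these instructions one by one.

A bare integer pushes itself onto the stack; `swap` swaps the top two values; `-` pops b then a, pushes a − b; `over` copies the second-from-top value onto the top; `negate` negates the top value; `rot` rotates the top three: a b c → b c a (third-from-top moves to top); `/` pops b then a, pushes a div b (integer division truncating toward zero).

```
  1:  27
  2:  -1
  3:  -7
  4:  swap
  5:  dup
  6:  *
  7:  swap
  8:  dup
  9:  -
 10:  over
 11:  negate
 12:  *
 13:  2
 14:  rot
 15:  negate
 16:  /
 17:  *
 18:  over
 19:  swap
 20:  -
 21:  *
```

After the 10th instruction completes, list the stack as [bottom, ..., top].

[27, 1, 0, 1]

27   → 27
-1   → 27 -1
-7   → 27 -1 -7
swap → 27 -7 -1
dup  → 27 -7 -1 -1
*    → 27 -7 1
swap → 27 1 -7
dup  → 27 1 -7 -7
-    → 27 1 0
over → 27 1 0 1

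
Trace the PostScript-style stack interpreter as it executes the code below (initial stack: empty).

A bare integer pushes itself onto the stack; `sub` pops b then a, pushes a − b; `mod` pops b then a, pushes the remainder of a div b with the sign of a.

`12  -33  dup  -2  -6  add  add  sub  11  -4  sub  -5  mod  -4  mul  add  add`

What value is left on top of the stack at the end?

20

12  -> 12
-33 -> 12 -33
dup -> 12 -33 -33
-2  -> 12 -33 -33 -2
-6  -> 12 -33 -33 -2 -6
add -> 12 -33 -33 -8
add -> 12 -33 -41
sub -> 12 8
11  -> 12 8 11
-4  -> 12 8 11 -4
sub -> 12 8 15
-5  -> 12 8 15 -5
mod -> 12 8 0
-4  -> 12 8 0 -4
mul -> 12 8 0
add -> 12 8
add -> 20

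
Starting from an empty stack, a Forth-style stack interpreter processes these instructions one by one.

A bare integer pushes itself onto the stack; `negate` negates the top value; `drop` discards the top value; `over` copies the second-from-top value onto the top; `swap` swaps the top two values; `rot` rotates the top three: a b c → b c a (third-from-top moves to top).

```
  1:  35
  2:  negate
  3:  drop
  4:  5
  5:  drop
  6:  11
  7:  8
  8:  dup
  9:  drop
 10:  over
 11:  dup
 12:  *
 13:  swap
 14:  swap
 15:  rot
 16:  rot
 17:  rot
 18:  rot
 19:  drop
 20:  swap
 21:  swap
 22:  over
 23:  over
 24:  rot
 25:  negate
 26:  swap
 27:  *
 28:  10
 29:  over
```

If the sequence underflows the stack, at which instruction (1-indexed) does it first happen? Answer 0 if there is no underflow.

0

35     : [35]
negate : [-35]
drop   : []
5      : [5]
drop   : []
11     : [11]
8      : [11, 8]
dup    : [11, 8, 8]
drop   : [11, 8]
over   : [11, 8, 11]
dup    : [11, 8, 11, 11]
*      : [11, 8, 121]
swap   : [11, 121, 8]
swap   : [11, 8, 121]
rot    : [8, 121, 11]
rot    : [121, 11, 8]
rot    : [11, 8, 121]
rot    : [8, 121, 11]
drop   : [8, 121]
swap   : [121, 8]
swap   : [8, 121]
over   : [8, 121, 8]
over   : [8, 121, 8, 121]
rot    : [8, 8, 121, 121]
negate : [8, 8, 121, -121]
swap   : [8, 8, -121, 121]
*      : [8, 8, -14641]
10     : [8, 8, -14641, 10]
over   : [8, 8, -14641, 10, -14641]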